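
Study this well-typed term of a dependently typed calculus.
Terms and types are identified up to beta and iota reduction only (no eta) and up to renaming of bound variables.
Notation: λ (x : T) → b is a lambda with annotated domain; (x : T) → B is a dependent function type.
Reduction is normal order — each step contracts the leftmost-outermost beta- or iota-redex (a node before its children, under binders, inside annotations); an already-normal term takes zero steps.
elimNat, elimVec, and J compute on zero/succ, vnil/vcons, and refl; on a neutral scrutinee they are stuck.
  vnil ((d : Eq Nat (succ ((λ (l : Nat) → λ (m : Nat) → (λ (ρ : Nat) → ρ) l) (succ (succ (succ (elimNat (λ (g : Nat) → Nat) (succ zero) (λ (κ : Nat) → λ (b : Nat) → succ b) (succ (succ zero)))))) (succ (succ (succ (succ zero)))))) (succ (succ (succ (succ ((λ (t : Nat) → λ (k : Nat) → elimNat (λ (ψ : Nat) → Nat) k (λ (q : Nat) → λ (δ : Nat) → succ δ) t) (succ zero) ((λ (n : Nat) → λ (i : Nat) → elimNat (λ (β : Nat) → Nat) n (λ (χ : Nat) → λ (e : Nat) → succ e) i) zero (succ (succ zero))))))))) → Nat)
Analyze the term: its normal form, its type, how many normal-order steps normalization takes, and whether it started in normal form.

normal form:
  vnil ((d : Eq Nat (succ (succ (succ (succ (succ (succ (succ zero))))))) (succ (succ (succ (succ (succ (succ (succ zero)))))))) → Nat)
type:
  Vec ((d : Eq Nat (succ (succ (succ (succ (succ (succ (succ zero))))))) (succ (succ (succ (succ (succ (succ (succ zero)))))))) → Nat) zero
steps to reach normal form (normal order): 25
started in normal form: no
first redex: a beta-redex


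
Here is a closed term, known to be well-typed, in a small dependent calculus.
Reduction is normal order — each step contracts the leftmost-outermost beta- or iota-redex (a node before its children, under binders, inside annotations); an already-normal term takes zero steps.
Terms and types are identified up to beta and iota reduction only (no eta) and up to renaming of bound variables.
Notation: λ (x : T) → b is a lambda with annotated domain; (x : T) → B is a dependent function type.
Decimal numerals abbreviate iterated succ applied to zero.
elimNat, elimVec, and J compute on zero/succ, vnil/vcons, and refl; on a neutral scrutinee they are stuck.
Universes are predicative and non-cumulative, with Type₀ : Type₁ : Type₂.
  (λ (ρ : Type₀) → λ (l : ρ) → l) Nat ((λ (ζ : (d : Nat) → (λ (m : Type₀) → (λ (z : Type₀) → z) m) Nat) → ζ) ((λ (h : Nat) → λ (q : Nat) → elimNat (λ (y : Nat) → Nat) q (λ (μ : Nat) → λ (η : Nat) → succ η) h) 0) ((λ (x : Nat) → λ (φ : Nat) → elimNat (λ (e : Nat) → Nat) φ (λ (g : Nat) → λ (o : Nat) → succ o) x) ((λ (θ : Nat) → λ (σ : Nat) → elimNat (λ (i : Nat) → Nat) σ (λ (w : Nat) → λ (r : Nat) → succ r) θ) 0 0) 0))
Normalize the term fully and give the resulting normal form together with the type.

resulting normal form:
  0
inferred type:
  Nat
observation: the first redex contracted is a beta-redex; the normal form is reached in 12 normal-order steps.


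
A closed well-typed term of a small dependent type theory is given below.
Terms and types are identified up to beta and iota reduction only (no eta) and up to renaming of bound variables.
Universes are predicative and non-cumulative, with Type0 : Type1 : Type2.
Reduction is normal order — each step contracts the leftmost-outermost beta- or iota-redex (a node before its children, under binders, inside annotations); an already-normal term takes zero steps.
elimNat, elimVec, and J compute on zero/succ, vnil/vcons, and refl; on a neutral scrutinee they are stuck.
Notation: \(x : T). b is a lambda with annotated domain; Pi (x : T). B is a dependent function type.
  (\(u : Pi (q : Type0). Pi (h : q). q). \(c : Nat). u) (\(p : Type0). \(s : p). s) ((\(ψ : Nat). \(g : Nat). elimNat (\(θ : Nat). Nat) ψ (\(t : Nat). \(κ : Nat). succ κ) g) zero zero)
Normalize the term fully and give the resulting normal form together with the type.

normal form:
  \(u : Type0). \(q : u). q
type:
  Pi (u : Type0). Pi (q : u). u
observation: contracting a beta-redex first, the term normalizes in 2 steps.


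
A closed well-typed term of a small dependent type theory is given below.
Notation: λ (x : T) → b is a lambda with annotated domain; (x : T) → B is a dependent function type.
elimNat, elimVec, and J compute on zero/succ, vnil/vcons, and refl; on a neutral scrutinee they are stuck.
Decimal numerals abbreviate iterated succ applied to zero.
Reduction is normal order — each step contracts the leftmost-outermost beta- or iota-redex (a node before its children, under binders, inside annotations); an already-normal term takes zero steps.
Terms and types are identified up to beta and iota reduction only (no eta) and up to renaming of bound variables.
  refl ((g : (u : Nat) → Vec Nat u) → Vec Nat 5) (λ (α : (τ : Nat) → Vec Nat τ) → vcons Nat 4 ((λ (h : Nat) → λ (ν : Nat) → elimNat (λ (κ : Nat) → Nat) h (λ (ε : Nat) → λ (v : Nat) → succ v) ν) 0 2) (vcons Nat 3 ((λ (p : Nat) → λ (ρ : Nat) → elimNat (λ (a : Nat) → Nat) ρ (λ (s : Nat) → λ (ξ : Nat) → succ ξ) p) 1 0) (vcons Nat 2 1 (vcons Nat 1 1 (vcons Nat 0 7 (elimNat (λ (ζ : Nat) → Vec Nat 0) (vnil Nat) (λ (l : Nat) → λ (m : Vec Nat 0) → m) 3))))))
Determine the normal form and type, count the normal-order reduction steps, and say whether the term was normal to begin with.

normal form:
  refl ((g : (u : Nat) → Vec Nat u) → Vec Nat 5) (λ (α : (τ : Nat) → Vec Nat τ) → vcons Nat 4 2 (vcons Nat 3 1 (vcons Nat 2 1 (vcons Nat 1 1 (vcons Nat 0 7 (vnil Nat))))))
inferred type:
  Eq ((g : (u : Nat) → Vec Nat u) → Vec Nat 5) (λ (α : (τ : Nat) → Vec Nat τ) → vcons Nat 4 2 (vcons Nat 3 1 (vcons Nat 2 1 (vcons Nat 1 1 (vcons Nat 0 7 (vnil Nat)))))) (λ (h : (ν : Nat) → Vec Nat ν) → vcons Nat 4 2 (vcons Nat 3 1 (vcons Nat 2 1 (vcons Nat 1 1 (vcons Nat 0 7 (vnil Nat))))))
steps to reach normal form (normal order): 25
started in normal form: no
first contracted redex: a beta-redex


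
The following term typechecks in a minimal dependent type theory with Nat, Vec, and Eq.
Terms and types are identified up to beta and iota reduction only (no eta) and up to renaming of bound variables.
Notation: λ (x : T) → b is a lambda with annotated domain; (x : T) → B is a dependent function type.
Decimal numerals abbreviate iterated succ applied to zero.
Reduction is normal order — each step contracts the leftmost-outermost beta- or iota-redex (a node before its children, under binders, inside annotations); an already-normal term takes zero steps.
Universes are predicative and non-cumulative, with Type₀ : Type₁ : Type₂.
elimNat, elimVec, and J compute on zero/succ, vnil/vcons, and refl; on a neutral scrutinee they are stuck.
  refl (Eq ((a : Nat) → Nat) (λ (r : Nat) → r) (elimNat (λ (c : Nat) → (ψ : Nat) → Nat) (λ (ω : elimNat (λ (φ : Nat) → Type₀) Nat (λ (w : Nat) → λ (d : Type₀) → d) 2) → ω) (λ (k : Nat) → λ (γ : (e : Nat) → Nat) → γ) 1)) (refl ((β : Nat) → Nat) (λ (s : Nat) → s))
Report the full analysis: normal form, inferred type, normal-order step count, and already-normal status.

resulting normal form:
  refl (Eq ((a : Nat) → Nat) (λ (r : Nat) → r) (λ (c : Nat) → c)) (refl ((ψ : Nat) → Nat) (λ (ω : Nat) → ω))
type:
  Eq (Eq ((a : Nat) → Nat) (λ (r : Nat) → r) (λ (c : Nat) → c)) (refl ((ψ : Nat) → Nat) (λ (ω : Nat) → ω)) (refl ((φ : Nat) → Nat) (λ (w : Nat) → w))
reduction steps (normal order): 11
term was already normal: no
first redex: an elimNat iota-redex


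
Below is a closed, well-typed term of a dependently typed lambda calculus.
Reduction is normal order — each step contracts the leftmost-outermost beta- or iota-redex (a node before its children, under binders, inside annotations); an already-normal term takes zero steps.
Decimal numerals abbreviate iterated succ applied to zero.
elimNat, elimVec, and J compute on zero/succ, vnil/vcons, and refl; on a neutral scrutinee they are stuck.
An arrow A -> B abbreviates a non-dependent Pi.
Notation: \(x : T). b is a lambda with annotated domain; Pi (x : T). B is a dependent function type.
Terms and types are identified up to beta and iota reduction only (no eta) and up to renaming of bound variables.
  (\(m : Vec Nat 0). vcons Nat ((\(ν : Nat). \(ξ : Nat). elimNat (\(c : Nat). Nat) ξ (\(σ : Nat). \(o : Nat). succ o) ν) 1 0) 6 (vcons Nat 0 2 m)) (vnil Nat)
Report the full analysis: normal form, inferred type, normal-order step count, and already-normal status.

normal form:
  vcons Nat 1 6 (vcons Nat 0 2 (vnil Nat))
type:
  Vec Nat 2
normal-order step count: 7
term was already normal: no
first contracted redex: a beta-redex


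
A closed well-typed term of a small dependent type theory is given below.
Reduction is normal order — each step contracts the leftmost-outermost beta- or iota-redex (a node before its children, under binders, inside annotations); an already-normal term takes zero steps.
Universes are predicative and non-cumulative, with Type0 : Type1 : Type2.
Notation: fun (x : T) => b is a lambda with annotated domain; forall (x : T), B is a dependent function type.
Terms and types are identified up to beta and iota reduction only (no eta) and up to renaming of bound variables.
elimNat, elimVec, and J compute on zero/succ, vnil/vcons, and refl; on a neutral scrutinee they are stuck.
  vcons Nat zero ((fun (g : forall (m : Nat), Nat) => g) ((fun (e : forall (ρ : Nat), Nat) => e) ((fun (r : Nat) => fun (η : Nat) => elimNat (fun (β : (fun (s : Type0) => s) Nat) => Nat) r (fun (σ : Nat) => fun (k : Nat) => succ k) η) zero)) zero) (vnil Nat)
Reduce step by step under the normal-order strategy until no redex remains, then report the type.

normal-order reduction:
  vcons Nat zero ((fun (g : forall (m : Nat), Nat) => g) ((fun (e : forall (ρ : Nat), Nat) => e) ((fun (r : Nat) => fun (η : Nat) => elimNat (fun (β : (fun (s : Type0) => s) Nat) => Nat) r (fun (σ : Nat) => fun (k : Nat) => succ k) η) zero)) zero) (vnil Nat)
  ~> vcons Nat zero ((fun (g : forall (m : Nat), Nat) => g) ((fun (e : Nat) => fun (ρ : Nat) => elimNat (fun (r : (fun (η : Type0) => η) Nat) => Nat) e (fun (β : Nat) => fun (s : Nat) => succ s) ρ) zero) zero) (vnil Nat)
  ~> vcons Nat zero ((fun (g : Nat) => fun (m : Nat) => elimNat (fun (e : (fun (ρ : Type0) => ρ) Nat) => Nat) g (fun (r : Nat) => fun (η : Nat) => succ η) m) zero zero) (vnil Nat)
  ~> vcons Nat zero ((fun (g : Nat) => elimNat (fun (m : (fun (e : Type0) => e) Nat) => Nat) zero (fun (ρ : Nat) => fun (r : Nat) => succ r) g) zero) (vnil Nat)
  ~> vcons Nat zero (elimNat (fun (g : (fun (m : Type0) => m) Nat) => Nat) zero (fun (e : Nat) => fun (ρ : Nat) => succ ρ) zero) (vnil Nat)
  ~> vcons Nat zero zero (vnil Nat)
inferred type:
  Vec Nat (succ zero)


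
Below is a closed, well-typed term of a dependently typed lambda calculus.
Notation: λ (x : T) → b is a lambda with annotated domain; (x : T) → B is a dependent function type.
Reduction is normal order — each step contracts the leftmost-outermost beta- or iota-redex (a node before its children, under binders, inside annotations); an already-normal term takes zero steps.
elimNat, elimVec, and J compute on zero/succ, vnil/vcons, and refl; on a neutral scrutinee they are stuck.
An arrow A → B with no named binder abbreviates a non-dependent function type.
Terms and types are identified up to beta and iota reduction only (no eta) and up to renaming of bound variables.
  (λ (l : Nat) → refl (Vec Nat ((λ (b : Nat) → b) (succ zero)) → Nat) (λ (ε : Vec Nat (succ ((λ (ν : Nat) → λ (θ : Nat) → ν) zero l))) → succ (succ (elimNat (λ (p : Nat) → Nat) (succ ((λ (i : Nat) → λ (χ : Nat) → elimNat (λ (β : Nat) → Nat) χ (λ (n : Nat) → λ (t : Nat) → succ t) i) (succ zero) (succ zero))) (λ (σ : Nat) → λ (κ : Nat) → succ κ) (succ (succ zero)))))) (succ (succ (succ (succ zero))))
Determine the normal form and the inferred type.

reduced normal form:
  refl (Vec Nat (succ zero) → Nat) (λ (l : Vec Nat (succ zero)) → succ (succ (succ (succ (succ (succ (succ zero)))))))
the term's type:
  Eq (Vec Nat (succ zero) → Nat) (λ (l : Vec Nat (succ zero)) → succ (succ (succ (succ (succ (succ (succ zero))))))) (λ (b : Vec Nat (succ zero)) → succ (succ (succ (succ (succ (succ (succ zero)))))))
observation: 17 normal-order steps normalize the term, beginning with a beta-redex.


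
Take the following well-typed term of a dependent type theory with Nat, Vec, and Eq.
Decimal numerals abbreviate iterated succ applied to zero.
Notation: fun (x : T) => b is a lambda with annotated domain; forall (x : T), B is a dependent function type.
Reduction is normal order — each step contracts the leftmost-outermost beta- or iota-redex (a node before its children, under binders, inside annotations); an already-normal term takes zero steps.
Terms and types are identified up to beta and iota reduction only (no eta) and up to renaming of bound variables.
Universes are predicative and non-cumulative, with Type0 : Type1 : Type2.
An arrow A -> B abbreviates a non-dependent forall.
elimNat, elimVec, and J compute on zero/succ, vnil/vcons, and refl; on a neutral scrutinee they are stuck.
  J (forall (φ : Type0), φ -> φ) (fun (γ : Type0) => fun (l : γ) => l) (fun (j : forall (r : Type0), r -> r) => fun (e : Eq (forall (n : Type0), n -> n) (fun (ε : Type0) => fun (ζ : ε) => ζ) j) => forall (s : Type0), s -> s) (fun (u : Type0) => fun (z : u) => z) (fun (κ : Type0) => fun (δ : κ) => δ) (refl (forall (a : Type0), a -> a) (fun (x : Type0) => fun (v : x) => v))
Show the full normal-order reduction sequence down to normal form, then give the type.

normal-order reduction:
  J (forall (φ : Type0), φ -> φ) (fun (γ : Type0) => fun (l : γ) => l) (fun (j : forall (r : Type0), r -> r) => fun (e : Eq (forall (n : Type0), n -> n) (fun (ε : Type0) => fun (ζ : ε) => ζ) j) => forall (s : Type0), s -> s) (fun (u : Type0) => fun (z : u) => z) (fun (κ : Type0) => fun (δ : κ) => δ) (refl (forall (a : Type0), a -> a) (fun (x : Type0) => fun (v : x) => v))
  ~> fun (φ : Type0) => fun (γ : φ) => γ
the term's type:
  forall (φ : Type0), φ -> φ


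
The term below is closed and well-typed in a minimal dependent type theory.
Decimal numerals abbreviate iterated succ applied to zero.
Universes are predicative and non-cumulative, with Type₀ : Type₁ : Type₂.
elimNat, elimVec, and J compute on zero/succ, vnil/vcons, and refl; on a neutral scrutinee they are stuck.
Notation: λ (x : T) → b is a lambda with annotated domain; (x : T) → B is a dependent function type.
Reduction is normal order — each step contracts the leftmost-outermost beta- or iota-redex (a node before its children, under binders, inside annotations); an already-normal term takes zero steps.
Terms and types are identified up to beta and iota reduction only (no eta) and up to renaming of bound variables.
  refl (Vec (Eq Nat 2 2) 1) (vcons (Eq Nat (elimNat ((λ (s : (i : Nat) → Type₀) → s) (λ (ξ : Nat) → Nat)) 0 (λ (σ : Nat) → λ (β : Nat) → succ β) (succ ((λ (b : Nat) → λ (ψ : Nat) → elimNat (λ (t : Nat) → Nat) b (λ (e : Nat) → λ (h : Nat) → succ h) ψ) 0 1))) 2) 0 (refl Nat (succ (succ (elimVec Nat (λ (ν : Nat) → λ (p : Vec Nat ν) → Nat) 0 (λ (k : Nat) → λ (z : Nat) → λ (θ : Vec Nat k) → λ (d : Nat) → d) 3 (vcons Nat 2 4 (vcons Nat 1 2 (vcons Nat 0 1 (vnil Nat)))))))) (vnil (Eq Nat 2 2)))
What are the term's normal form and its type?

normal form:
  refl (Vec (Eq Nat 2 2) 1) (vcons (Eq Nat 2 2) 0 (refl Nat 2) (vnil (Eq Nat 2 2)))
inferred type:
  Eq (Vec (Eq Nat 2 2) 1) (vcons (Eq Nat 2 2) 0 (refl Nat 2) (vnil (Eq Nat 2 2))) (vcons (Eq Nat 2 2) 0 (refl Nat 2) (vnil (Eq Nat 2 2)))


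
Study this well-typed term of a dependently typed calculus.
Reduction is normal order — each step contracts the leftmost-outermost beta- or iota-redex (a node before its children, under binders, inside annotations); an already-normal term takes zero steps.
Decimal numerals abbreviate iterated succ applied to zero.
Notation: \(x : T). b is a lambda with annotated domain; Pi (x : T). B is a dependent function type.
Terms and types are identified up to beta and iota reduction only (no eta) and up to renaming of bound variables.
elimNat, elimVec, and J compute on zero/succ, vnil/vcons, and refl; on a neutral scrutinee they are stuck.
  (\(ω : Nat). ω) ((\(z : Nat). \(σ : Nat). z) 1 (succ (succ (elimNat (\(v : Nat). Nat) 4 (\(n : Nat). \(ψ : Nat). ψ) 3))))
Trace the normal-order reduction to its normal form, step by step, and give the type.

normal-order reduction:
  (\(ω : Nat). ω) ((\(z : Nat). \(σ : Nat). z) 1 (succ (succ (elimNat (\(v : Nat). Nat) 4 (\(n : Nat). \(ψ : Nat). ψ) 3))))
  ~> (\(ω : Nat). \(z : Nat). ω) 1 (succ (succ (elimNat (\(σ : Nat). Nat) 4 (\(v : Nat). \(n : Nat). n) 3)))
  ~> (\(ω : Nat). 1) (succ (succ (elimNat (\(z : Nat). Nat) 4 (\(σ : Nat). \(v : Nat). v) 3)))
  ~> 1
the term's type:
  Nat


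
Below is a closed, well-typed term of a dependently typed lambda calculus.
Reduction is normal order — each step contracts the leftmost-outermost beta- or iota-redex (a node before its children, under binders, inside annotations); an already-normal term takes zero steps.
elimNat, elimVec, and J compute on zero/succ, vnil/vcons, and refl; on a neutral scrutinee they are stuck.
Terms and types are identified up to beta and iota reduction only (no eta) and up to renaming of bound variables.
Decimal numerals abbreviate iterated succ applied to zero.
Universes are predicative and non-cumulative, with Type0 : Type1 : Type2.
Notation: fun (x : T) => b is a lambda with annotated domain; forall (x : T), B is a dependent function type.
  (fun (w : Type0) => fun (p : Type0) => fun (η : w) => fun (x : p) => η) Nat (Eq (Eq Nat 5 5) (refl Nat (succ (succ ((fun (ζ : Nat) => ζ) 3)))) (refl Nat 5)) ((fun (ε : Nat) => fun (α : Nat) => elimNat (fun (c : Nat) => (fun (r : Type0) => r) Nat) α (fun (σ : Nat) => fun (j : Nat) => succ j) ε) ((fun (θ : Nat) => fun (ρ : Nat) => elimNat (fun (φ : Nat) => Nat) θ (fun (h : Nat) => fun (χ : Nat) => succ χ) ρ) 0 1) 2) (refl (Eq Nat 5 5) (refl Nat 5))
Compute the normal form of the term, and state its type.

reduced normal form:
  3
type:
  Nat


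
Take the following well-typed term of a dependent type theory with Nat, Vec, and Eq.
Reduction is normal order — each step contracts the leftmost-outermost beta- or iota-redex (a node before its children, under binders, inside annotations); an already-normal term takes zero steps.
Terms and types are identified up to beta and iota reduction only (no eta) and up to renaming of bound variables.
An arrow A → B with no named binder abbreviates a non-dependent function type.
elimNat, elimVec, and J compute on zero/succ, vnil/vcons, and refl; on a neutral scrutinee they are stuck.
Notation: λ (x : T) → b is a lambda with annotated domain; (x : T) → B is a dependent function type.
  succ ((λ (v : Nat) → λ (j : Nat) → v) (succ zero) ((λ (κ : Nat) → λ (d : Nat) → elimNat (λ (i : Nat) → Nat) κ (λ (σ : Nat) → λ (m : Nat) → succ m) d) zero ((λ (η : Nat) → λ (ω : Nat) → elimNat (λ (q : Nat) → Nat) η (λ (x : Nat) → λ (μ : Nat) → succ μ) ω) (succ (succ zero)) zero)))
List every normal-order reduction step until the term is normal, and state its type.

reduction (normal order):
  succ ((λ (v : Nat) → λ (j : Nat) → v) (succ zero) ((λ (κ : Nat) → λ (d : Nat) → elimNat (λ (i : Nat) → Nat) κ (λ (σ : Nat) → λ (m : Nat) → succ m) d) zero ((λ (η : Nat) → λ (ω : Nat) → elimNat (λ (q : Nat) → Nat) η (λ (x : Nat) → λ (μ : Nat) → succ μ) ω) (succ (succ zero)) zero)))
  ~> succ ((λ (v : Nat) → succ zero) ((λ (j : Nat) → λ (κ : Nat) → elimNat (λ (d : Nat) → Nat) j (λ (i : Nat) → λ (σ : Nat) → succ σ) κ) zero ((λ (m : Nat) → λ (η : Nat) → elimNat (λ (ω : Nat) → Nat) m (λ (q : Nat) → λ (x : Nat) → succ x) η) (succ (succ zero)) zero)))
  ~> succ (succ zero)
type:
  Nat


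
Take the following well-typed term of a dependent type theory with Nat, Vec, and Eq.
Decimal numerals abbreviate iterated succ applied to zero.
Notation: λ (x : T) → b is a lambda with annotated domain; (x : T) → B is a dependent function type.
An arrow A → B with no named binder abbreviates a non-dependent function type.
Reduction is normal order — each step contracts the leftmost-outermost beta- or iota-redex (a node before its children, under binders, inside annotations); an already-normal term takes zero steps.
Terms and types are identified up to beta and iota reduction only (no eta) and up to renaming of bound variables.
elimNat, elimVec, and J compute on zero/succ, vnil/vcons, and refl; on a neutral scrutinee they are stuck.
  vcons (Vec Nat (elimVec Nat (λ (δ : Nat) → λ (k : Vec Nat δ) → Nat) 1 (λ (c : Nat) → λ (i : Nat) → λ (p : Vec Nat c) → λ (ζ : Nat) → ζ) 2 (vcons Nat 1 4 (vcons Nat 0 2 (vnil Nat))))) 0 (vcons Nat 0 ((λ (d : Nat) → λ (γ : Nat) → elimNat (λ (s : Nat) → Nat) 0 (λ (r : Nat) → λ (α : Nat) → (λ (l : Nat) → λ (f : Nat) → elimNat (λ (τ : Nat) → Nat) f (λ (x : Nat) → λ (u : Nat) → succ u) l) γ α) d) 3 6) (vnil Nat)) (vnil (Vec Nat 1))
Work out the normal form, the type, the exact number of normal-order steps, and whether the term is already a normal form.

resulting normal form:
  vcons (Vec Nat 1) 0 (vcons Nat 0 18 (vnil Nat)) (vnil (Vec Nat 1))
the term's type:
  Vec (Vec Nat 1) 1
steps to reach normal form (normal order): 86
term was already normal: no
first contracted redex: an elimVec iota-redex


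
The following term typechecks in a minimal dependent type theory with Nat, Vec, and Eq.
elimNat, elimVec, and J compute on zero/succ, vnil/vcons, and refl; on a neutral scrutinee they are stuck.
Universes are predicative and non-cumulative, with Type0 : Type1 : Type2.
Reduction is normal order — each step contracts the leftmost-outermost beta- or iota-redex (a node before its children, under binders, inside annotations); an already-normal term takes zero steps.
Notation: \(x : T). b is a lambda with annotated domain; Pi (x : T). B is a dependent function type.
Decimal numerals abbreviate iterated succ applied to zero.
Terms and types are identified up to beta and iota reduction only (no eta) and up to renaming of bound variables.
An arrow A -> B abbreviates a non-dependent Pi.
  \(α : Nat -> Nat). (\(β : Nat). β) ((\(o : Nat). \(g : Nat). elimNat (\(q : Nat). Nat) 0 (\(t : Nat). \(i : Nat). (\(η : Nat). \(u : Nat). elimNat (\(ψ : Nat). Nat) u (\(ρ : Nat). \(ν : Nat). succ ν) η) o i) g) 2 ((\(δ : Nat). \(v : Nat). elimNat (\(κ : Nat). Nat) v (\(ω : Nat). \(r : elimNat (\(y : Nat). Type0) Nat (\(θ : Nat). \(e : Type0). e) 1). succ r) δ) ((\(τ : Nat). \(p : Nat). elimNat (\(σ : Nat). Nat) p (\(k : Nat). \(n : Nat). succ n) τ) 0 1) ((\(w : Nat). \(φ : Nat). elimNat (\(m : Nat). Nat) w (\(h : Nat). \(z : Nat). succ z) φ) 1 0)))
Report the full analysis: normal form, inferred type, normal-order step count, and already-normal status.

normal form:
  \(α : Nat -> Nat). 4
the term's type:
  (Nat -> Nat) -> Nat
steps to reach normal form (normal order): 35
started in normal form: no
first redex: a beta-redex


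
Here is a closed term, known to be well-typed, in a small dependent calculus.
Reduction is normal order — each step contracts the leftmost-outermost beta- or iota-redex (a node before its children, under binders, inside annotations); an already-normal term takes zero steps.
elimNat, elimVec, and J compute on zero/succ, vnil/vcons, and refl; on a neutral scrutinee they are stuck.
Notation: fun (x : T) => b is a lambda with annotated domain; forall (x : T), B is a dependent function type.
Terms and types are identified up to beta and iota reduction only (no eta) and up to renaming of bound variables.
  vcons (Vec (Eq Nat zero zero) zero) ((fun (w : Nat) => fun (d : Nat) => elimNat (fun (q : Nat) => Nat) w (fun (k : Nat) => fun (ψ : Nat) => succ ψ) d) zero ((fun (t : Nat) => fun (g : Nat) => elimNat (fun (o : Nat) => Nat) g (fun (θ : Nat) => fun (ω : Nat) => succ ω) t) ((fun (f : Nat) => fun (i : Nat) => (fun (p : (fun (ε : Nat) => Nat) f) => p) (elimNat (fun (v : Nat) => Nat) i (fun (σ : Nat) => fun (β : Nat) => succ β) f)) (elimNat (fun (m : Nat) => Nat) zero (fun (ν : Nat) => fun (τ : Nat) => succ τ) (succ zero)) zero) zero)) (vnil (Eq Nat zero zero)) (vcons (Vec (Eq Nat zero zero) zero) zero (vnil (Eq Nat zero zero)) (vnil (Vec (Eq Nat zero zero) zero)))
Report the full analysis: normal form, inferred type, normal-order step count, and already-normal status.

normal form:
  vcons (Vec (Eq Nat zero zero) zero) (succ zero) (vnil (Eq Nat zero zero)) (vcons (Vec (Eq Nat zero zero) zero) zero (vnil (Eq Nat zero zero)) (vnil (Vec (Eq Nat zero zero) zero)))
inferred type:
  Vec (Vec (Eq Nat zero zero) zero) (succ (succ zero))
normal-order step count: 23
term was already normal: no
first redex: a beta-redex


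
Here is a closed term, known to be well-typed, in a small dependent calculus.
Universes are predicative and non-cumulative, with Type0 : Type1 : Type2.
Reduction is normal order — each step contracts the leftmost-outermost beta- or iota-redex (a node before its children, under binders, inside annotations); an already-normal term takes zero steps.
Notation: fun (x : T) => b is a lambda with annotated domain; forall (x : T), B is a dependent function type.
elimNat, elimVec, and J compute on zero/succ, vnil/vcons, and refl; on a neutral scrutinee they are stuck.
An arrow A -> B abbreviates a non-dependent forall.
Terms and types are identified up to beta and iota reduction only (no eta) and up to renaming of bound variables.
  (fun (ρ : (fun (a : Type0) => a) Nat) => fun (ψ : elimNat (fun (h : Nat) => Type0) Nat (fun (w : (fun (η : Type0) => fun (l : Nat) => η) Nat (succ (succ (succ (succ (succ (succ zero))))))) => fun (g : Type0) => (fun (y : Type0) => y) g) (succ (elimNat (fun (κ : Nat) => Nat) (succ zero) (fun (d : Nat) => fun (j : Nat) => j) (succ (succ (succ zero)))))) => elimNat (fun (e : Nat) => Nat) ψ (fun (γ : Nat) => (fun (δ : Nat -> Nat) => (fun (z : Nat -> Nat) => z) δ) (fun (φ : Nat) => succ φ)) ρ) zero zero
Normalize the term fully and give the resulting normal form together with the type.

reduced normal form:
  zero
type:
  Nat
observation: the leftmost-outermost redex is a beta-redex, and normalization takes 3 steps.


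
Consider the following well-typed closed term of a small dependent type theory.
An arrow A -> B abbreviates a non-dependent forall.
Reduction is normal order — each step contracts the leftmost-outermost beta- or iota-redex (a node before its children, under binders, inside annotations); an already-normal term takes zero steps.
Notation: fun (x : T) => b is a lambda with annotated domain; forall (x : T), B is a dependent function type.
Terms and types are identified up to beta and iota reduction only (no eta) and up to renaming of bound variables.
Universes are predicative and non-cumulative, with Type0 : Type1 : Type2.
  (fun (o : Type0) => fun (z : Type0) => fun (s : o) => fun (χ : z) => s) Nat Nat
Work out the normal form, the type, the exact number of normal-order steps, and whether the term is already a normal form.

resulting normal form:
  fun (o : Nat) => fun (z : Nat) => o
the term's type:
  Nat -> Nat -> Nat
steps to reach normal form (normal order): 2
term was already normal: no
first contracted redex: a beta-redex


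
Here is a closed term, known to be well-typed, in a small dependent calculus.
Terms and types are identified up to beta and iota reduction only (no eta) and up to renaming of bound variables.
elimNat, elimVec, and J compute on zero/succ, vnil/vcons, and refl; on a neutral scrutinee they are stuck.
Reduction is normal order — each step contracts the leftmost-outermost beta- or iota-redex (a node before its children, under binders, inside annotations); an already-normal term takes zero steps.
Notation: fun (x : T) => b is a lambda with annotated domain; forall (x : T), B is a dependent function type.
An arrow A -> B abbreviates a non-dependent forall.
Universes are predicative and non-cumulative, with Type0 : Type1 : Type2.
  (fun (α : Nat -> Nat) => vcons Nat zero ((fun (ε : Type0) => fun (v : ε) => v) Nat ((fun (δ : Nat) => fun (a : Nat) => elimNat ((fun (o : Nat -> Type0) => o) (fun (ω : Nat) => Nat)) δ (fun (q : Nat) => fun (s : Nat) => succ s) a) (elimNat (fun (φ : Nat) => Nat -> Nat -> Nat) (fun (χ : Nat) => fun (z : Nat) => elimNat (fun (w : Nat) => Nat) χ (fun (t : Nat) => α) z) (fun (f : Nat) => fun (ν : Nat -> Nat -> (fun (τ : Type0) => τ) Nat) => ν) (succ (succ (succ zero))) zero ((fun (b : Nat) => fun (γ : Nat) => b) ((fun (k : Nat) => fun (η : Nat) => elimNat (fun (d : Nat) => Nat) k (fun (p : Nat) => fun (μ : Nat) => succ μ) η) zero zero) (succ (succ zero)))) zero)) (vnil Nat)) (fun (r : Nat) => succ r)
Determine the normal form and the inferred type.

normal form:
  vcons Nat zero zero (vnil Nat)
inferred type:
  Vec Nat (succ zero)
observation: normalization takes exactly 24 steps under the normal-order strategy.


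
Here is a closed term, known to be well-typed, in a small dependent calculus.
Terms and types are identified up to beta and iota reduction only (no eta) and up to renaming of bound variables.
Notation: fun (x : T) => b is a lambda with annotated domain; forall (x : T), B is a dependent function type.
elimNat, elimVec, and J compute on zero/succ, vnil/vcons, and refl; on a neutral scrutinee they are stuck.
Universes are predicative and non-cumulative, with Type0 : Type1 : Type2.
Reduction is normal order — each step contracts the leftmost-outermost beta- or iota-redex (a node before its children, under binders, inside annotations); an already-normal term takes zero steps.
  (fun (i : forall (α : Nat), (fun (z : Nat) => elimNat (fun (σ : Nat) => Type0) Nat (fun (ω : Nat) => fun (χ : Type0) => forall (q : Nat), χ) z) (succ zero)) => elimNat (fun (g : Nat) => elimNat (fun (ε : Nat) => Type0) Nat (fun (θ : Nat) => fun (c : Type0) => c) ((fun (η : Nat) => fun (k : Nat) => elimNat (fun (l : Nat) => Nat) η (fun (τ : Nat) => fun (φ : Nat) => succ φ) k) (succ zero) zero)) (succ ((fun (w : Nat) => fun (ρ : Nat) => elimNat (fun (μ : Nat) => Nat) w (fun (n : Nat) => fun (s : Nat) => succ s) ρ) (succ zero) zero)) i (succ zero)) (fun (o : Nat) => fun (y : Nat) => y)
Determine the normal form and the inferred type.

resulting normal form:
  succ (succ zero)
type:
  Nat


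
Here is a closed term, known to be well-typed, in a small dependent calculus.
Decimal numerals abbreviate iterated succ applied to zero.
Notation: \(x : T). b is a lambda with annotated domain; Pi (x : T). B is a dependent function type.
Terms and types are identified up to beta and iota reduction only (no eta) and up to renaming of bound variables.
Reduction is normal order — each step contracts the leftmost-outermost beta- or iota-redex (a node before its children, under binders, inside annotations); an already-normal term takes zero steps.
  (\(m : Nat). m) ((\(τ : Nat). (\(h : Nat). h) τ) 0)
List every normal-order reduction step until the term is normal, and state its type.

reduction (normal order):
  (\(m : Nat). m) ((\(τ : Nat). (\(h : Nat). h) τ) 0)
  ~> (\(m : Nat). (\(τ : Nat). τ) m) 0
  ~> (\(m : Nat). m) 0
  ~> 0
type:
  Nat


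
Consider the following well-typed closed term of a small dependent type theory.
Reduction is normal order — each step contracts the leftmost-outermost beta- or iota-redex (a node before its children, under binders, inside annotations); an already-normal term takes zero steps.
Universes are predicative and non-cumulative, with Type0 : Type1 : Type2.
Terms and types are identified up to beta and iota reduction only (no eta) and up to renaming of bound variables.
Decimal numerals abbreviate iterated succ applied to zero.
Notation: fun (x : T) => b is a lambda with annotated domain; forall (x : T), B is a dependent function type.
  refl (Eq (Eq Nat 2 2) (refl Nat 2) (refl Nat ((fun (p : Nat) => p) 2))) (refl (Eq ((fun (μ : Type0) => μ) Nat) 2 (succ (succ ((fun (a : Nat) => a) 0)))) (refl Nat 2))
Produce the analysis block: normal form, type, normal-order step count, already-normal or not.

resulting normal form:
  refl (Eq (Eq Nat 2 2) (refl Nat 2) (refl Nat 2)) (refl (Eq Nat 2 2) (refl Nat 2))
inferred type:
  Eq (Eq (Eq Nat 2 2) (refl Nat 2) (refl Nat 2)) (refl (Eq Nat 2 2) (refl Nat 2)) (refl (Eq Nat 2 2) (refl Nat 2))
normal-order step count: 3
term was already normal: no
first contracted redex: a beta-redex


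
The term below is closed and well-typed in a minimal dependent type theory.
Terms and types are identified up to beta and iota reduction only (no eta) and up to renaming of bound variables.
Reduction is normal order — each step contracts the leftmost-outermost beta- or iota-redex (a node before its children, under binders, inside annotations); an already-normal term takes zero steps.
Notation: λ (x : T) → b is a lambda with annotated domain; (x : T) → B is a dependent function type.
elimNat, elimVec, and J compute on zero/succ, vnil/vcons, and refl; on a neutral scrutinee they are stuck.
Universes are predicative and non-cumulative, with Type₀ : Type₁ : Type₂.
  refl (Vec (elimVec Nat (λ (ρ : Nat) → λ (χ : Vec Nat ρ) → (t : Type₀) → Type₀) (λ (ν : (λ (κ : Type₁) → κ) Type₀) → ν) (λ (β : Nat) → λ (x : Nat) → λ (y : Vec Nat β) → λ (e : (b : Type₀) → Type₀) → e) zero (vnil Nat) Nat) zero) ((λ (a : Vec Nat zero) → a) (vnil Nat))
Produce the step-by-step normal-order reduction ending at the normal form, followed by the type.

reduction (normal order):
  refl (Vec (elimVec Nat (λ (ρ : Nat) → λ (χ : Vec Nat ρ) → (t : Type₀) → Type₀) (λ (ν : (λ (κ : Type₁) → κ) Type₀) → ν) (λ (β : Nat) → λ (x : Nat) → λ (y : Vec Nat β) → λ (e : (b : Type₀) → Type₀) → e) zero (vnil Nat) Nat) zero) ((λ (a : Vec Nat zero) → a) (vnil Nat))
  ~> refl (Vec ((λ (ρ : (λ (χ : Type₁) → χ) Type₀) → ρ) Nat) zero) ((λ (t : Vec Nat zero) → t) (vnil Nat))
  ~> refl (Vec Nat zero) ((λ (ρ : Vec Nat zero) → ρ) (vnil Nat))
  ~> refl (Vec Nat zero) (vnil Nat)
type:
  Eq (Vec Nat zero) (vnil Nat) (vnil Nat)


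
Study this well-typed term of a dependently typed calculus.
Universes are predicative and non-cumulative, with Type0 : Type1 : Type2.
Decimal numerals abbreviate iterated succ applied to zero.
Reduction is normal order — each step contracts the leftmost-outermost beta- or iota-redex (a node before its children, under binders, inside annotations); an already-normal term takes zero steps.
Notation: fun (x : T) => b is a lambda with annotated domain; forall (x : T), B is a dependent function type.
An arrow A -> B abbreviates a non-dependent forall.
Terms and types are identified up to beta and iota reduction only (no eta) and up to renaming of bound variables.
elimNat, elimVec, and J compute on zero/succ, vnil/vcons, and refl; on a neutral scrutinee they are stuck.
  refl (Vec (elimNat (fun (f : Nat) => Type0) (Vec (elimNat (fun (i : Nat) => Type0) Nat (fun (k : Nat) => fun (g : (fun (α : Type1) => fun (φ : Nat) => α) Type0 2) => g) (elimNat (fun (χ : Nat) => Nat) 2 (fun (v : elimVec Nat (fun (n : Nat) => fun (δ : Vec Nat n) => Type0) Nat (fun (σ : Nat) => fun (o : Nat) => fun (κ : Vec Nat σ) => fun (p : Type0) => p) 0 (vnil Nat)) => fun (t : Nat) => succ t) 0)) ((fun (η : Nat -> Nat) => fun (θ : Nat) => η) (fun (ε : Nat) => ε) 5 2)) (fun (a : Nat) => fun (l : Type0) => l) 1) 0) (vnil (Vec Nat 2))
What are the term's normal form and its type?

resulting normal form:
  refl (Vec (Vec Nat 2) 0) (vnil (Vec Nat 2))
type:
  Eq (Vec (Vec Nat 2) 0) (vnil (Vec Nat 2)) (vnil (Vec Nat 2))
observation: normalization takes exactly 17 steps under the normal-order strategy.


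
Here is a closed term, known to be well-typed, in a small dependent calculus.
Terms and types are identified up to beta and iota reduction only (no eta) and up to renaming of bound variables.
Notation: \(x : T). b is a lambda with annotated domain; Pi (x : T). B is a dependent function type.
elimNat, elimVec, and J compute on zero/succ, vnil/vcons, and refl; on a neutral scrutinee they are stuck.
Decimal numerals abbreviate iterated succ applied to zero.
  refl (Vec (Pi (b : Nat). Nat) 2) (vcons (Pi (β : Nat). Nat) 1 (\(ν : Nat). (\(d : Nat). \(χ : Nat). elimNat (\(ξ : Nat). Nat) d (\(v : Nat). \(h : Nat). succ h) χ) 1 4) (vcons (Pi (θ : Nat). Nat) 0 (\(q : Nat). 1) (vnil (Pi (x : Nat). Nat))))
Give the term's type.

type:
  Eq (Vec (Pi (b : Nat). Nat) 2) (vcons (Pi (β : Nat). Nat) 1 (\(ν : Nat). 5) (vcons (Pi (d : Nat). Nat) 0 (\(χ : Nat). 1) (vnil (Pi (ξ : Nat). Nat)))) (vcons (Pi (v : Nat). Nat) 1 (\(h : Nat). 5) (vcons (Pi (θ : Nat). Nat) 0 (\(q : Nat). 1) (vnil (Pi (x : Nat). Nat))))


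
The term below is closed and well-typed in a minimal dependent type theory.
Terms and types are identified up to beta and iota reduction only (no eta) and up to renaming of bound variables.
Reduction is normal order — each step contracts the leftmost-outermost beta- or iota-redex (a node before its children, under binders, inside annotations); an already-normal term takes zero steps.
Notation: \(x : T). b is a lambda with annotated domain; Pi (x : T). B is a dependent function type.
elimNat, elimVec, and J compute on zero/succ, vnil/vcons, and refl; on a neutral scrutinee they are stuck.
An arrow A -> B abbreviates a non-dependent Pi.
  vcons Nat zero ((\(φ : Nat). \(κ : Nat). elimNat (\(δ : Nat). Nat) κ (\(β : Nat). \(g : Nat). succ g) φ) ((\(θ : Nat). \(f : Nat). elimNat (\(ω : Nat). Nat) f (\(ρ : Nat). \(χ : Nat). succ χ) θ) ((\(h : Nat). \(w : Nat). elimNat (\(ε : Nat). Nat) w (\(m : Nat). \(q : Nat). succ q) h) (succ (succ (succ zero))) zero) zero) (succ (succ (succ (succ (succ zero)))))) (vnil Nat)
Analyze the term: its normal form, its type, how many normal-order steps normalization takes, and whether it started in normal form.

normal form:
  vcons Nat zero (succ (succ (succ (succ (succ (succ (succ (succ zero)))))))) (vnil Nat)
the term's type:
  Vec Nat (succ zero)
reduction steps (normal order): 36
already normal: no
first contracted redex: a beta-redex


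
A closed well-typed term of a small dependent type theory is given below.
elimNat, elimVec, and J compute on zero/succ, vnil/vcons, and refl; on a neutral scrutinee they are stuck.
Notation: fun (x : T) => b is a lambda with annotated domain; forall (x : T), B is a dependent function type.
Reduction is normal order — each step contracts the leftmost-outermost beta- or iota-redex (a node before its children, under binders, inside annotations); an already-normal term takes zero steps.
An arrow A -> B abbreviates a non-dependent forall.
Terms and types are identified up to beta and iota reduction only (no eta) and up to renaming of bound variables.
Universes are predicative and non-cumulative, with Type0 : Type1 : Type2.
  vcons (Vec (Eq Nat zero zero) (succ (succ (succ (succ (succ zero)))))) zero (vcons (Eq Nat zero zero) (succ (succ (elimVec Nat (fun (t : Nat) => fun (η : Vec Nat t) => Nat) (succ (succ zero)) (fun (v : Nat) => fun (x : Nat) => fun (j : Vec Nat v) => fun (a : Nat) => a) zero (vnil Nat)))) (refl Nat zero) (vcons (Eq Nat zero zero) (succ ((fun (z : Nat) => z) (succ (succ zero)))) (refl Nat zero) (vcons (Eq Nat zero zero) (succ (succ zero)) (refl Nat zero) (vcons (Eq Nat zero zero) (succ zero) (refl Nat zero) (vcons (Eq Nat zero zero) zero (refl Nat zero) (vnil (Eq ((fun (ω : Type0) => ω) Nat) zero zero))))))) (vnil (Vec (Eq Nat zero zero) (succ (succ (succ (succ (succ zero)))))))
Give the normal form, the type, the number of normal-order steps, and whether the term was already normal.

resulting normal form:
  vcons (Vec (Eq Nat zero zero) (succ (succ (succ (succ (succ zero)))))) zero (vcons (Eq Nat zero zero) (succ (succ (succ (succ zero)))) (refl Nat zero) (vcons (Eq Nat zero zero) (succ (succ (succ zero))) (refl Nat zero) (vcons (Eq Nat zero zero) (succ (succ zero)) (refl Nat zero) (vcons (Eq Nat zero zero) (succ zero) (refl Nat zero) (vcons (Eq Nat zero zero) zero (refl Nat zero) (vnil (Eq Nat zero zero))))))) (vnil (Vec (Eq Nat zero zero) (succ (succ (succ (succ (succ zero)))))))
the term's type:
  Vec (Vec (Eq Nat zero zero) (succ (succ (succ (succ (succ zero)))))) (succ zero)
normal-order step count: 3
started in normal form: no
first redex: an elimVec iota-redex
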